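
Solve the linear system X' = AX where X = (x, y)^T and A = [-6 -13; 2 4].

x(t) = 3C_1e^(-t)sin(t) + 2C_1e^(-t)cos(t) + 2C_2e^(-t)sin(t) - 3C_2e^(-t)cos(t), y(t) = -C_1e^(-t)sin(t) - C_1e^(-t)cos(t) - C_2e^(-t)sin(t) + C_2e^(-t)cos(t)

Coefficient matrix A = [[-6, -13], [2, 4]].
Characteristic polynomial det(A - λI) = λ^2 + 2λ + 2 = 0.
Eigenvalues λ = -1 ± i (complex conjugate pair).
For λ=-1+i: an eigenvector is (2,-1) - i(3,-1) = (2 - 3i, -1 + i).
A real fundamental pair from Re and Im of e^((-1+i)t)v: X_1 = e^(-t)(cos(t)·(2,-1) + sin(t)·(3,-1)), X_2 = e^(-t)(sin(t)·(2,-1) - cos(t)·(3,-1)).
General solution: C_1X_1 + C_2X_2.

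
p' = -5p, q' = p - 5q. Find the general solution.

p(t) = -C_2e^(-5t), q(t) = -C_1e^(-5t) - C_2te^(-5t) + C_2e^(-5t)

Coefficient matrix A = [[-5, 0], [1, -5]].
Characteristic polynomial det(A - λI) = λ^2 + 10λ + 25 = 0.
Single eigenvalue λ = -5 with algebraic multiplicity 2.
Eigenvector v = (0,-1); generalized eigenvector w with (A-λI)w=v is (-1,1).
General solution: e^(-5t)[C_1·v + C_2·(t·v + w)].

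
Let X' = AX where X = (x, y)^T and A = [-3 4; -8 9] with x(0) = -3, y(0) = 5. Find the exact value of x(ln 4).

A = [[-3,4],[-8,9]]; eigenvalues λ = 1, 5.
Eigenvectors: (1,1) for λ=1, (-1,-2) for λ=5.
From the initial condition, c_1 = -11, c_2 = -8.
x(ln 4) = (-11)(4^1)(1) + (-8)(4^5)(-1) = 8148.

8148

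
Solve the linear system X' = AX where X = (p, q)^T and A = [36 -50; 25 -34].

p(t) = 3C_1e^(t)sin(5t) - C_1e^(t)cos(5t) - C_2e^(t)sin(5t) - 3C_2e^(t)cos(5t), q(t) = 2C_1e^(t)sin(5t) - C_1e^(t)cos(5t) - C_2e^(t)sin(5t) - 2C_2e^(t)cos(5t)

Coefficient matrix A = [[36, -50], [25, -34]].
Characteristic polynomial det(A - λI) = λ^2 - 2λ + 26 = 0.
Eigenvalues λ = 1 ± 5i (complex conjugate pair).
For λ=1+5i: an eigenvector is (-1,-1) - i(3,2) = (-1 - 3i, -1 - 2i).
A real fundamental pair from Re and Im of e^((1+5i)t)v: X_1 = e^(t)(cos(5t)·(-1,-1) + sin(5t)·(3,2)), X_2 = e^(t)(sin(5t)·(-1,-1) - cos(5t)·(3,2)).
General solution: C_1X_1 + C_2X_2.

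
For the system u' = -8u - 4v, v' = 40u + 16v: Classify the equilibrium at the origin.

unstable spiral

A = [[-8,-4],[40,16]]; det(A-λI) = λ^2 - 8λ + 32.
λ = 4 ± 4i: positive real part.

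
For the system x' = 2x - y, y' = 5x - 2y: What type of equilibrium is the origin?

A = [[2,-1],[5,-2]]; det(A-λI) = λ^2 + 1.
λ = 0 ± i: zero real part.

center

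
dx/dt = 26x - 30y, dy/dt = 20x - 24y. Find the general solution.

x(t) = -C_1e^(-4t) - 3C_2e^(6t), y(t) = -C_1e^(-4t) - 2C_2e^(6t)

Coefficient matrix A = [[26, -30], [20, -24]].
Characteristic polynomial det(A - λI) = λ^2 - 2λ - 24 = 0.
Eigenvalues λ = -4, 6.
For λ=-4: (A-λI) row 1 is [30, -30], so an eigenvector is (-1, -1).
For λ=6: (A-λI) row 1 is [20, -30], so an eigenvector is (-3, -2).
General solution: C_1e^(-4t)(-1,-1) + C_2e^(6t)(-3,-2).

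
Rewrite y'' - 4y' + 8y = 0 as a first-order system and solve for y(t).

y(t) = C_1e^(2t)cos(2t) + C_2e^(2t)sin(2t)

Let x_1 = y, x_2 = y'. Then x_1' = x_2 and x_2' = -8x_1 + 4x_2.
A = [[0,1],[-8,4]]; det(A-λI) = λ^2 - 4λ + 8.
Eigenvalues λ = 2 ± 2i.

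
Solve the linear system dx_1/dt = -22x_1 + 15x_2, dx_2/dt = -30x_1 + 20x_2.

Coefficient matrix A = [[-22, 15], [-30, 20]].
Characteristic polynomial det(A - λI) = λ^2 + 2λ + 10 = 0.
Eigenvalues λ = -1 ± 3i (complex conjugate pair).
For λ=-1+3i: an eigenvector is (1,1) - i(-2,-3) = (1 + 2i, 1 + 3i).
A real fundamental pair from Re and Im of e^((-1+3i)t)v: X_1 = e^(-t)(cos(3t)·(1,1) + sin(3t)·(-2,-3)), X_2 = e^(-t)(sin(3t)·(1,1) - cos(3t)·(-2,-3)).
General solution: c_1X_1 + c_2X_2.

x_1(t) = -2c_1e^(-t)sin(3t) + c_1e^(-t)cos(3t) + c_2e^(-t)sin(3t) + 2c_2e^(-t)cos(3t), x_2(t) = -3c_1e^(-t)sin(3t) + c_1e^(-t)cos(3t) + c_2e^(-t)sin(3t) + 3c_2e^(-t)cos(3t)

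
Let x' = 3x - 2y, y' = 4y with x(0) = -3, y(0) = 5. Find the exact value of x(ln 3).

-621

A = [[3,-2],[0,4]]; eigenvalues λ = 4, 3.
Eigenvectors: (2,-1) for λ=4, (1,0) for λ=3.
From the initial condition, c_1 = -5, c_2 = 7.
x(ln 3) = (-5)(3^4)(2) + (7)(3^3)(1) = -621.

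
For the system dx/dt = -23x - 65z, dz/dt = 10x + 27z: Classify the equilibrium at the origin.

unstable spiral

A = [[-23,-65],[10,27]]; det(A-λI) = λ^2 - 4λ + 29.
λ = 2 ± 5i: positive real part.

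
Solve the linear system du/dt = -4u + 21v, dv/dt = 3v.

Coefficient matrix A = [[-4, 21], [0, 3]].
Characteristic polynomial det(A - λI) = λ^2 + λ - 12 = 0.
Eigenvalues λ = -4, 3.
For λ=-4: (A-λI) row 1 is [0, 21], so an eigenvector is (-1, 0).
For λ=3: (A-λI) row 1 is [-7, 21], so an eigenvector is (3, 1).
General solution: C_1e^(-4t)(-1,0) + C_2e^(3t)(3,1).

u(t) = -C_1e^(-4t) + 3C_2e^(3t), v(t) = C_2e^(3t)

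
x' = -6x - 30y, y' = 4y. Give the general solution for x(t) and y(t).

x(t) = 3C_1e^(4t) + C_2e^(-6t), y(t) = -C_1e^(4t)

Coefficient matrix A = [[-6, -30], [0, 4]].
Characteristic polynomial det(A - λI) = λ^2 + 2λ - 24 = 0.
Eigenvalues λ = 4, -6.
For λ=4: (A-λI) row 1 is [-10, -30], so an eigenvector is (3, -1).
For λ=-6: (A-λI) row 1 is [0, -30], so an eigenvector is (1, 0).
General solution: C_1e^(4t)(3,-1) + C_2e^(-6t)(1,0).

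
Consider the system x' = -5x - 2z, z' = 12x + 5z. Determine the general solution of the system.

x(t) = c_1e^(t) - c_2e^(-t), z(t) = -3c_1e^(t) + 2c_2e^(-t)

Coefficient matrix A = [[-5, -2], [12, 5]].
Characteristic polynomial det(A - λI) = λ^2 - 1 = 0.
Eigenvalues λ = 1, -1.
For λ=1: (A-λI) row 1 is [-6, -2], so an eigenvector is (1, -3).
For λ=-1: (A-λI) row 1 is [-4, -2], so an eigenvector is (-1, 2).
General solution: c_1e^(t)(1,-3) + c_2e^(-t)(-1,2).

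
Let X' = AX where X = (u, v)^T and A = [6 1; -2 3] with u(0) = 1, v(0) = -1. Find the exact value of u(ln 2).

32

A = [[6,1],[-2,3]]; eigenvalues λ = 5, 4.
Eigenvectors: (-1,1) for λ=5, (1,-2) for λ=4.
From the initial condition, c_1 = -1, c_2 = 0.
u(ln 2) = (-1)(2^5)(-1) + (0)(2^4)(1) = 32.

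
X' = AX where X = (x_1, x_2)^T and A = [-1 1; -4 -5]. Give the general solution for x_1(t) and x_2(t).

Coefficient matrix A = [[-1, 1], [-4, -5]].
Characteristic polynomial det(A - λI) = λ^2 + 6λ + 9 = 0.
Single eigenvalue λ = -3 with algebraic multiplicity 2.
Eigenvector v = (1,-2); generalized eigenvector w with (A-λI)w=v is (0,1).
General solution: e^(-3t)[c_1·v + c_2·(t·v + w)].

x_1(t) = c_1e^(-3t) + c_2te^(-3t), x_2(t) = -2c_1e^(-3t) - 2c_2te^(-3t) + c_2e^(-3t)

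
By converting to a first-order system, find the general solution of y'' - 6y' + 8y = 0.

Let x_1 = y, x_2 = y'. Then x_1' = x_2 and x_2' = -8x_1 + 6x_2.
A = [[0,1],[-8,6]]; det(A-λI) = λ^2 - 6λ + 8.
Eigenvalues λ = 4, 2 with eigenvectors (1,4), (1,2).

y(t) = C_1e^(4t) + C_2e^(2t)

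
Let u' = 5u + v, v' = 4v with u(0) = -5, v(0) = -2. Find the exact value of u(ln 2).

A = [[5,1],[0,4]]; eigenvalues λ = 5, 4.
Eigenvectors: (-1,0) for λ=5, (-1,1) for λ=4.
From the initial condition, c_1 = 7, c_2 = -2.
u(ln 2) = (7)(2^5)(-1) + (-2)(2^4)(-1) = -192.

-192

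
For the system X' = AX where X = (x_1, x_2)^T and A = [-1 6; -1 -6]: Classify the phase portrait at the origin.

A = [[-1,6],[-1,-6]]; det(A-λI) = λ^2 + 7λ + 12.
λ = -4, -3: both negative.

stable node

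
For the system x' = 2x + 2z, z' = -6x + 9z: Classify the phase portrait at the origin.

unstable node

A = [[2,2],[-6,9]]; det(A-λI) = λ^2 - 11λ + 30.
λ = 5, 6: both positive.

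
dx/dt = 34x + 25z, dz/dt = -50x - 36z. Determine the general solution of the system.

x(t) = 2C_1e^(-t)sin(5t) + C_1e^(-t)cos(5t) + C_2e^(-t)sin(5t) - 2C_2e^(-t)cos(5t), z(t) = -3C_1e^(-t)sin(5t) - C_1e^(-t)cos(5t) - C_2e^(-t)sin(5t) + 3C_2e^(-t)cos(5t)

Coefficient matrix A = [[34, 25], [-50, -36]].
Characteristic polynomial det(A - λI) = λ^2 + 2λ + 26 = 0.
Eigenvalues λ = -1 ± 5i (complex conjugate pair).
For λ=-1+5i: an eigenvector is (1,-1) - i(2,-3) = (1 - 2i, -1 + 3i).
A real fundamental pair from Re and Im of e^((-1+5i)t)v: X_1 = e^(-t)(cos(5t)·(1,-1) + sin(5t)·(2,-3)), X_2 = e^(-t)(sin(5t)·(1,-1) - cos(5t)·(2,-3)).
General solution: C_1X_1 + C_2X_2.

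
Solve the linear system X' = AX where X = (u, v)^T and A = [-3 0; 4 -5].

u(t) = -c_2e^(-3t), v(t) = -c_1e^(-5t) - 2c_2e^(-3t)

Coefficient matrix A = [[-3, 0], [4, -5]].
Characteristic polynomial det(A - λI) = λ^2 + 8λ + 15 = 0.
Eigenvalues λ = -5, -3.
For λ=-5: (A-λI) row 1 is [2, 0], so an eigenvector is (0, -1).
For λ=-3: (A-λI) row 2 is [4, -2], so an eigenvector is (-1, -2).
General solution: c_1e^(-5t)(0,-1) + c_2e^(-3t)(-1,-2).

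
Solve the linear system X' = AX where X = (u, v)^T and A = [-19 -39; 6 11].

u(t) = 3K_1e^(-4t)sin(3t) + 2K_1e^(-4t)cos(3t) + 2K_2e^(-4t)sin(3t) - 3K_2e^(-4t)cos(3t), v(t) = -K_1e^(-4t)sin(3t) - K_1e^(-4t)cos(3t) - K_2e^(-4t)sin(3t) + K_2e^(-4t)cos(3t)

Coefficient matrix A = [[-19, -39], [6, 11]].
Characteristic polynomial det(A - λI) = λ^2 + 8λ + 25 = 0.
Eigenvalues λ = -4 ± 3i (complex conjugate pair).
For λ=-4+3i: an eigenvector is (2,-1) - i(3,-1) = (2 - 3i, -1 + i).
A real fundamental pair from Re and Im of e^((-4+3i)t)v: X_1 = e^(-4t)(cos(3t)·(2,-1) + sin(3t)·(3,-1)), X_2 = e^(-4t)(sin(3t)·(2,-1) - cos(3t)·(3,-1)).
General solution: K_1X_1 + K_2X_2.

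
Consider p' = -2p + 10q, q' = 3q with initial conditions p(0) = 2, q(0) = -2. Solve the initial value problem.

Coefficient matrix A = [[-2, 10], [0, 3]].
Characteristic polynomial det(A - λI) = λ^2 - λ - 6 = 0.
Eigenvalues λ = -2, 3.
For λ=-2: (A-λI) row 1 is [0, 10], so an eigenvector is (-1, 0).
For λ=3: (A-λI) row 1 is [-5, 10], so an eigenvector is (-2, -1).
General solution: K_1e^(-2t)(-1,0) + K_2e^(3t)(-2,-1).
Applying p(0)=2, q(0)=-2 gives K_1=-6, K_2=2.

p(t) = -4e^(3t) + 6e^(-2t), q(t) = -2e^(3t)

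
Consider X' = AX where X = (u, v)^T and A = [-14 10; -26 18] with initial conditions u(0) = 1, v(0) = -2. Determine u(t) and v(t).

u(t) = -18e^(2t)sin(2t) + e^(2t)cos(2t), v(t) = -29e^(2t)sin(2t) - 2e^(2t)cos(2t)

Coefficient matrix A = [[-14, 10], [-26, 18]].
Characteristic polynomial det(A - λI) = λ^2 - 4λ + 8 = 0.
Eigenvalues λ = 2 ± 2i (complex conjugate pair).
For λ=2+2i: an eigenvector is (2,3) - i(-1,-2) = (2 + i, 3 + 2i).
A real fundamental pair from Re and Im of e^((2+2i)t)v: X_1 = e^(2t)(cos(2t)·(2,3) + sin(2t)·(-1,-2)), X_2 = e^(2t)(sin(2t)·(2,3) - cos(2t)·(-1,-2)).
General solution: K_1X_1 + K_2X_2.
Applying u(0)=1, v(0)=-2 gives K_1=4, K_2=-7.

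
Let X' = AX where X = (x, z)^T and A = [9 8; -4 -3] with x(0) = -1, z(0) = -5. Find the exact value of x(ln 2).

A = [[9,8],[-4,-3]]; eigenvalues λ = 5, 1.
Eigenvectors: (2,-1) for λ=5, (-1,1) for λ=1.
From the initial condition, c_1 = -6, c_2 = -11.
x(ln 2) = (-6)(2^5)(2) + (-11)(2^1)(-1) = -362.

-362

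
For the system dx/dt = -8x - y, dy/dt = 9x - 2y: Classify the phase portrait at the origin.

A = [[-8,-1],[9,-2]]; det(A-λI) = λ^2 + 10λ + 25.
repeated λ = -5 with a single eigenvector.

stable improper node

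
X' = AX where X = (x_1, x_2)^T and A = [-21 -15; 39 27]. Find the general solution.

x_1(t) = 2C_1e^(3t)sin(3t) + C_1e^(3t)cos(3t) + C_2e^(3t)sin(3t) - 2C_2e^(3t)cos(3t), x_2(t) = -3C_1e^(3t)sin(3t) - 2C_1e^(3t)cos(3t) - 2C_2e^(3t)sin(3t) + 3C_2e^(3t)cos(3t)

Coefficient matrix A = [[-21, -15], [39, 27]].
Characteristic polynomial det(A - λI) = λ^2 - 6λ + 18 = 0.
Eigenvalues λ = 3 ± 3i (complex conjugate pair).
For λ=3+3i: an eigenvector is (1,-2) - i(2,-3) = (1 - 2i, -2 + 3i).
A real fundamental pair from Re and Im of e^((3+3i)t)v: X_1 = e^(3t)(cos(3t)·(1,-2) + sin(3t)·(2,-3)), X_2 = e^(3t)(sin(3t)·(1,-2) - cos(3t)·(2,-3)).
General solution: C_1X_1 + C_2X_2.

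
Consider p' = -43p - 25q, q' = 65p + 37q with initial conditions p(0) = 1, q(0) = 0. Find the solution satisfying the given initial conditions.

Coefficient matrix A = [[-43, -25], [65, 37]].
Characteristic polynomial det(A - λI) = λ^2 + 6λ + 34 = 0.
Eigenvalues λ = -3 ± 5i (complex conjugate pair).
For λ=-3+5i: an eigenvector is (-1,2) - i(-2,3) = (-1 + 2i, 2 - 3i).
A real fundamental pair from Re and Im of e^((-3+5i)t)v: X_1 = e^(-3t)(cos(5t)·(-1,2) + sin(5t)·(-2,3)), X_2 = e^(-3t)(sin(5t)·(-1,2) - cos(5t)·(-2,3)).
General solution: C_1X_1 + C_2X_2.
Applying p(0)=1, q(0)=0 gives C_1=3, C_2=2.

p(t) = -8e^(-3t)sin(5t) + e^(-3t)cos(5t), q(t) = 13e^(-3t)sin(5t)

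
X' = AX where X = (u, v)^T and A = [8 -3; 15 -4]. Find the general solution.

u(t) = -c_1e^(2t)cos(3t) - c_2e^(2t)sin(3t), v(t) = -c_1e^(2t)sin(3t) - 2c_1e^(2t)cos(3t) - 2c_2e^(2t)sin(3t) + c_2e^(2t)cos(3t)

Coefficient matrix A = [[8, -3], [15, -4]].
Characteristic polynomial det(A - λI) = λ^2 - 4λ + 13 = 0.
Eigenvalues λ = 2 ± 3i (complex conjugate pair).
For λ=2+3i: an eigenvector is (-1,-2) - i(0,-1) = (-1, -2 + i).
A real fundamental pair from Re and Im of e^((2+3i)t)v: X_1 = e^(2t)(cos(3t)·(-1,-2) + sin(3t)·(0,-1)), X_2 = e^(2t)(sin(3t)·(-1,-2) - cos(3t)·(0,-1)).
General solution: c_1X_1 + c_2X_2.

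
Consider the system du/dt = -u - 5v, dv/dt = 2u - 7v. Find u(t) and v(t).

Coefficient matrix A = [[-1, -5], [2, -7]].
Characteristic polynomial det(A - λI) = λ^2 + 8λ + 17 = 0.
Eigenvalues λ = -4 ± i (complex conjugate pair).
For λ=-4+i: an eigenvector is (-1,-1) - i(2,1) = (-1 - 2i, -1 - i).
A real fundamental pair from Re and Im of e^((-4+i)t)v: X_1 = e^(-4t)(cos(t)·(-1,-1) + sin(t)·(2,1)), X_2 = e^(-4t)(sin(t)·(-1,-1) - cos(t)·(2,1)).
General solution: C_1X_1 + C_2X_2.

u(t) = 2C_1e^(-4t)sin(t) - C_1e^(-4t)cos(t) - C_2e^(-4t)sin(t) - 2C_2e^(-4t)cos(t), v(t) = C_1e^(-4t)sin(t) - C_1e^(-4t)cos(t) - C_2e^(-4t)sin(t) - C_2e^(-4t)cos(t)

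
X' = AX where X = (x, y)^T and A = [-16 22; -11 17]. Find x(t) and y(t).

Coefficient matrix A = [[-16, 22], [-11, 17]].
Characteristic polynomial det(A - λI) = λ^2 - λ - 30 = 0.
Eigenvalues λ = 6, -5.
For λ=6: (A-λI) row 1 is [-22, 22], so an eigenvector is (-1, -1).
For λ=-5: (A-λI) row 1 is [-11, 22], so an eigenvector is (2, 1).
General solution: C_1e^(6t)(-1,-1) + C_2e^(-5t)(2,1).

x(t) = -C_1e^(6t) + 2C_2e^(-5t), y(t) = -C_1e^(6t) + C_2e^(-5t)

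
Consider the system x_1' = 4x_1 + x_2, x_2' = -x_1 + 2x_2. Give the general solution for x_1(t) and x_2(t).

Coefficient matrix A = [[4, 1], [-1, 2]].
Characteristic polynomial det(A - λI) = λ^2 - 6λ + 9 = 0.
Single eigenvalue λ = 3 with algebraic multiplicity 2.
Eigenvector v = (1,-1); generalized eigenvector w with (A-λI)w=v is (2,-1).
General solution: e^(3t)[C_1·v + C_2·(t·v + w)].

x_1(t) = C_1e^(3t) + C_2te^(3t) + 2C_2e^(3t), x_2(t) = -C_1e^(3t) - C_2te^(3t) - C_2e^(3t)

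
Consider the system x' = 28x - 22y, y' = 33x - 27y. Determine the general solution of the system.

Coefficient matrix A = [[28, -22], [33, -27]].
Characteristic polynomial det(A - λI) = λ^2 - λ - 30 = 0.
Eigenvalues λ = -5, 6.
For λ=-5: (A-λI) row 1 is [33, -22], so an eigenvector is (-2, -3).
For λ=6: (A-λI) row 1 is [22, -22], so an eigenvector is (-1, -1).
General solution: c_1e^(-5t)(-2,-3) + c_2e^(6t)(-1,-1).

x(t) = -2c_1e^(-5t) - c_2e^(6t), y(t) = -3c_1e^(-5t) - c_2e^(6t)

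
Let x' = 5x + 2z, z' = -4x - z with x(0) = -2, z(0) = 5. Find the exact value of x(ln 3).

18

A = [[5,2],[-4,-1]]; eigenvalues λ = 1, 3.
Eigenvectors: (1,-2) for λ=1, (-1,1) for λ=3.
From the initial condition, c_1 = -3, c_2 = -1.
x(ln 3) = (-3)(3^1)(1) + (-1)(3^3)(-1) = 18.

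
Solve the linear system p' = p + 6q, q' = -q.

p(t) = K_1e^(t) - 3K_2e^(-t), q(t) = K_2e^(-t)

Coefficient matrix A = [[1, 6], [0, -1]].
Characteristic polynomial det(A - λI) = λ^2 - 1 = 0.
Eigenvalues λ = 1, -1.
For λ=1: (A-λI) row 1 is [0, 6], so an eigenvector is (1, 0).
For λ=-1: (A-λI) row 1 is [2, 6], so an eigenvector is (-3, 1).
General solution: K_1e^(t)(1,0) + K_2e^(-t)(-3,1).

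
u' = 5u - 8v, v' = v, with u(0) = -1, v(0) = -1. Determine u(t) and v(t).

Coefficient matrix A = [[5, -8], [0, 1]].
Characteristic polynomial det(A - λI) = λ^2 - 6λ + 5 = 0.
Eigenvalues λ = 1, 5.
For λ=1: (A-λI) row 1 is [4, -8], so an eigenvector is (-2, -1).
For λ=5: (A-λI) row 1 is [0, -8], so an eigenvector is (1, 0).
General solution: K_1e^(t)(-2,-1) + K_2e^(5t)(1,0).
Applying u(0)=-1, v(0)=-1 gives K_1=1, K_2=1.

u(t) = e^(5t) - 2e^(t), v(t) = -e^(t)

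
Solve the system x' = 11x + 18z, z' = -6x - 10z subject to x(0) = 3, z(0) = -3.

Coefficient matrix A = [[11, 18], [-6, -10]].
Characteristic polynomial det(A - λI) = λ^2 - λ - 2 = 0.
Eigenvalues λ = 2, -1.
For λ=2: (A-λI) row 1 is [9, 18], so an eigenvector is (2, -1).
For λ=-1: (A-λI) row 1 is [12, 18], so an eigenvector is (3, -2).
General solution: c_1e^(2t)(2,-1) + c_2e^(-t)(3,-2).
Applying x(0)=3, z(0)=-3 gives c_1=-3, c_2=3.

x(t) = -6e^(2t) + 9e^(-t), z(t) = 3e^(2t) - 6e^(-t)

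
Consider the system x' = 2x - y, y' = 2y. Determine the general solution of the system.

x(t) = -K_1e^(2t) - K_2te^(2t) - K_2e^(2t), y(t) = K_2e^(2t)

Coefficient matrix A = [[2, -1], [0, 2]].
Characteristic polynomial det(A - λI) = λ^2 - 4λ + 4 = 0.
Single eigenvalue λ = 2 with algebraic multiplicity 2.
Eigenvector v = (-1,0); generalized eigenvector w with (A-λI)w=v is (-1,1).
General solution: e^(2t)[K_1·v + K_2·(t·v + w)].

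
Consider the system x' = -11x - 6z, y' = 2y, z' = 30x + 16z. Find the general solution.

Coefficient matrix A = [[-11, 0, -6], [0, 2, 0], [30, 0, 16]].
det(A - λI) = 0 gives eigenvalues λ = 1, 2, 4.
For λ=1: eigenvector (1,0,-2).
For λ=2: eigenvector (0,1,0).
For λ=4: eigenvector (-2,0,5).
General solution: C_1e^(t)(1,0,-2) + C_2e^(2t)(0,1,0) + C_3e^(4t)(-2,0,5).

x(t) = C_1e^(t) - 2C_3e^(4t), y(t) = C_2e^(2t), z(t) = -2C_1e^(t) + 5C_3e^(4t)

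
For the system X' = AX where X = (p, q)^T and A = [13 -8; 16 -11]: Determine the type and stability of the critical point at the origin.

saddle

A = [[13,-8],[16,-11]]; det(A-λI) = λ^2 - 2λ - 15.
λ = -3, 5: opposite signs.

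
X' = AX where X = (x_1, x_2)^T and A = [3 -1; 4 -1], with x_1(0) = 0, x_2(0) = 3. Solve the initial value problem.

x_1(t) = -3te^(t), x_2(t) = -6te^(t) + 3e^(t)

Coefficient matrix A = [[3, -1], [4, -1]].
Characteristic polynomial det(A - λI) = λ^2 - 2λ + 1 = 0.
Single eigenvalue λ = 1 with algebraic multiplicity 2.
Eigenvector v = (1,2); generalized eigenvector w with (A-λI)w=v is (-1,-3).
General solution: e^(t)[c_1·v + c_2·(t·v + w)].
Applying x_1(0)=0, x_2(0)=3 gives c_1=-3, c_2=-3.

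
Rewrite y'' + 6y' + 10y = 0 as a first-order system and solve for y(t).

y(t) = K_1e^(-3t)cos(t) + K_2e^(-3t)sin(t)

Let x_1 = y, x_2 = y'. Then x_1' = x_2 and x_2' = -10x_1 - 6x_2.
A = [[0,1],[-10,-6]]; det(A-λI) = λ^2 + 6λ + 10.
Eigenvalues λ = -3 ± i.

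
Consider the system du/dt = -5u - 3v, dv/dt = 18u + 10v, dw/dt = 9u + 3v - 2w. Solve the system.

u(t) = K_1e^(t) - K_3e^(4t), v(t) = -2K_1e^(t) + 3K_3e^(4t), w(t) = K_1e^(t) + K_2e^(-2t)

Coefficient matrix A = [[-5, -3, 0], [18, 10, 0], [9, 3, -2]].
det(A - λI) = 0 gives eigenvalues λ = 1, -2, 4.
For λ=1: eigenvector (1,-2,1).
For λ=-2: eigenvector (0,0,1).
For λ=4: eigenvector (-1,3,0).
General solution: K_1e^(t)(1,-2,1) + K_2e^(-2t)(0,0,1) + K_3e^(4t)(-1,3,0).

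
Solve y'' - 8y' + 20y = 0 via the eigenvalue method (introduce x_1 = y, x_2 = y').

y(t) = K_1e^(4t)cos(2t) + K_2e^(4t)sin(2t)

Let x_1 = y, x_2 = y'. Then x_1' = x_2 and x_2' = -20x_1 + 8x_2.
A = [[0,1],[-20,8]]; det(A-λI) = λ^2 - 8λ + 20.
Eigenvalues λ = 4 ± 2i.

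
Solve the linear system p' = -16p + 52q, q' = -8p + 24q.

p(t) = -3c_1e^(4t)sin(4t) - 2c_1e^(4t)cos(4t) - 2c_2e^(4t)sin(4t) + 3c_2e^(4t)cos(4t), q(t) = -c_1e^(4t)sin(4t) - c_1e^(4t)cos(4t) - c_2e^(4t)sin(4t) + c_2e^(4t)cos(4t)

Coefficient matrix A = [[-16, 52], [-8, 24]].
Characteristic polynomial det(A - λI) = λ^2 - 8λ + 32 = 0.
Eigenvalues λ = 4 ± 4i (complex conjugate pair).
For λ=4+4i: an eigenvector is (-2,-1) - i(-3,-1) = (-2 + 3i, -1 + i).
A real fundamental pair from Re and Im of e^((4+4i)t)v: X_1 = e^(4t)(cos(4t)·(-2,-1) + sin(4t)·(-3,-1)), X_2 = e^(4t)(sin(4t)·(-2,-1) - cos(4t)·(-3,-1)).
General solution: c_1X_1 + c_2X_2.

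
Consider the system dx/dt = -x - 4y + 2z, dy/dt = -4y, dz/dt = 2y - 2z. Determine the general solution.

Coefficient matrix A = [[-1, -4, 2], [0, -4, 0], [0, 2, -2]].
det(A - λI) = 0 gives eigenvalues λ = -2, -4, -1.
For λ=-2: eigenvector (-2,0,1).
For λ=-4: eigenvector (2,1,-1).
For λ=-1: eigenvector (1,0,0).
General solution: C_1e^(-2t)(-2,0,1) + C_2e^(-4t)(2,1,-1) + C_3e^(-t)(1,0,0).

x(t) = -2C_1e^(-2t) + 2C_2e^(-4t) + C_3e^(-t), y(t) = C_2e^(-4t), z(t) = C_1e^(-2t) - C_2e^(-4t)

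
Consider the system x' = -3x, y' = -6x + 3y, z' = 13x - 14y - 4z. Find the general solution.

Coefficient matrix A = [[-3, 0, 0], [-6, 3, 0], [13, -14, -4]].
det(A - λI) = 0 gives eigenvalues λ = -3, 3, -4.
For λ=-3: eigenvector (1,1,-1).
For λ=3: eigenvector (0,1,-2).
For λ=-4: eigenvector (0,0,1).
General solution: C_1e^(-3t)(1,1,-1) + C_2e^(3t)(0,1,-2) + C_3e^(-4t)(0,0,1).

x(t) = C_1e^(-3t), y(t) = C_1e^(-3t) + C_2e^(3t), z(t) = -C_1e^(-3t) - 2C_2e^(3t) + C_3e^(-4t)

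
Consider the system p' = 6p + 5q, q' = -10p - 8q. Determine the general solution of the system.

Coefficient matrix A = [[6, 5], [-10, -8]].
Characteristic polynomial det(A - λI) = λ^2 + 2λ + 2 = 0.
Eigenvalues λ = -1 ± i (complex conjugate pair).
For λ=-1+i: an eigenvector is (-2,3) - i(1,-1) = (-2 - i, 3 + i).
A real fundamental pair from Re and Im of e^((-1+i)t)v: X_1 = e^(-t)(cos(t)·(-2,3) + sin(t)·(1,-1)), X_2 = e^(-t)(sin(t)·(-2,3) - cos(t)·(1,-1)).
General solution: K_1X_1 + K_2X_2.

p(t) = K_1e^(-t)sin(t) - 2K_1e^(-t)cos(t) - 2K_2e^(-t)sin(t) - K_2e^(-t)cos(t), q(t) = -K_1e^(-t)sin(t) + 3K_1e^(-t)cos(t) + 3K_2e^(-t)sin(t) + K_2e^(-t)cos(t)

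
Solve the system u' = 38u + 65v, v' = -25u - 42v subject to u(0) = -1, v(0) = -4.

u(t) = -60e^(-2t)sin(5t) - e^(-2t)cos(5t), v(t) = 37e^(-2t)sin(5t) - 4e^(-2t)cos(5t)

Coefficient matrix A = [[38, 65], [-25, -42]].
Characteristic polynomial det(A - λI) = λ^2 + 4λ + 29 = 0.
Eigenvalues λ = -2 ± 5i (complex conjugate pair).
For λ=-2+5i: an eigenvector is (-2,1) - i(-3,2) = (-2 + 3i, 1 - 2i).
A real fundamental pair from Re and Im of e^((-2+5i)t)v: X_1 = e^(-2t)(cos(5t)·(-2,1) + sin(5t)·(-3,2)), X_2 = e^(-2t)(sin(5t)·(-2,1) - cos(5t)·(-3,2)).
General solution: c_1X_1 + c_2X_2.
Applying u(0)=-1, v(0)=-4 gives c_1=14, c_2=9.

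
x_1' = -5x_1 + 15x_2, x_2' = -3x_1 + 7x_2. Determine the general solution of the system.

x_1(t) = 2c_1e^(t)sin(3t) - c_1e^(t)cos(3t) - c_2e^(t)sin(3t) - 2c_2e^(t)cos(3t), x_2(t) = c_1e^(t)sin(3t) - c_2e^(t)cos(3t)

Coefficient matrix A = [[-5, 15], [-3, 7]].
Characteristic polynomial det(A - λI) = λ^2 - 2λ + 10 = 0.
Eigenvalues λ = 1 ± 3i (complex conjugate pair).
For λ=1+3i: an eigenvector is (-1,0) - i(2,1) = (-1 - 2i, 0 - i).
A real fundamental pair from Re and Im of e^((1+3i)t)v: X_1 = e^(t)(cos(3t)·(-1,0) + sin(3t)·(2,1)), X_2 = e^(t)(sin(3t)·(-1,0) - cos(3t)·(2,1)).
General solution: c_1X_1 + c_2X_2.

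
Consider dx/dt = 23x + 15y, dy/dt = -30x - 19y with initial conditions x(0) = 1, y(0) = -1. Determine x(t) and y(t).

x(t) = 2e^(2t)sin(3t) + e^(2t)cos(3t), y(t) = -3e^(2t)sin(3t) - e^(2t)cos(3t)

Coefficient matrix A = [[23, 15], [-30, -19]].
Characteristic polynomial det(A - λI) = λ^2 - 4λ + 13 = 0.
Eigenvalues λ = 2 ± 3i (complex conjugate pair).
For λ=2+3i: an eigenvector is (-1,1) - i(-2,3) = (-1 + 2i, 1 - 3i).
A real fundamental pair from Re and Im of e^((2+3i)t)v: X_1 = e^(2t)(cos(3t)·(-1,1) + sin(3t)·(-2,3)), X_2 = e^(2t)(sin(3t)·(-1,1) - cos(3t)·(-2,3)).
General solution: K_1X_1 + K_2X_2.
Applying x(0)=1, y(0)=-1 gives K_1=-1, K_2=0.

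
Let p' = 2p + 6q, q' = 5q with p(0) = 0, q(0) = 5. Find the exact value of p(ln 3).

2340

A = [[2,6],[0,5]]; eigenvalues λ = 2, 5.
Eigenvectors: (-1,0) for λ=2, (-2,-1) for λ=5.
From the initial condition, c_1 = 10, c_2 = -5.
p(ln 3) = (10)(3^2)(-1) + (-5)(3^5)(-2) = 2340.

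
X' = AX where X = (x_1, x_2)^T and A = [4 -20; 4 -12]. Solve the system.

x_1(t) = 2C_1e^(-4t)sin(4t) + C_1e^(-4t)cos(4t) + C_2e^(-4t)sin(4t) - 2C_2e^(-4t)cos(4t), x_2(t) = C_1e^(-4t)sin(4t) - C_2e^(-4t)cos(4t)

Coefficient matrix A = [[4, -20], [4, -12]].
Characteristic polynomial det(A - λI) = λ^2 + 8λ + 32 = 0.
Eigenvalues λ = -4 ± 4i (complex conjugate pair).
For λ=-4+4i: an eigenvector is (1,0) - i(2,1) = (1 - 2i, 0 - i).
A real fundamental pair from Re and Im of e^((-4+4i)t)v: X_1 = e^(-4t)(cos(4t)·(1,0) + sin(4t)·(2,1)), X_2 = e^(-4t)(sin(4t)·(1,0) - cos(4t)·(2,1)).
General solution: C_1X_1 + C_2X_2.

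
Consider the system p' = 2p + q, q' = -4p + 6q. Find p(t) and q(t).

p(t) = c_1e^(4t) + c_2te^(4t), q(t) = 2c_1e^(4t) + 2c_2te^(4t) + c_2e^(4t)

Coefficient matrix A = [[2, 1], [-4, 6]].
Characteristic polynomial det(A - λI) = λ^2 - 8λ + 16 = 0.
Single eigenvalue λ = 4 with algebraic multiplicity 2.
Eigenvector v = (1,2); generalized eigenvector w with (A-λI)w=v is (0,1).
General solution: e^(4t)[c_1·v + c_2·(t·v + w)].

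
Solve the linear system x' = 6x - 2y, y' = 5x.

x(t) = C_1e^(3t)sin(t) - C_1e^(3t)cos(t) - C_2e^(3t)sin(t) - C_2e^(3t)cos(t), y(t) = C_1e^(3t)sin(t) - 2C_1e^(3t)cos(t) - 2C_2e^(3t)sin(t) - C_2e^(3t)cos(t)

Coefficient matrix A = [[6, -2], [5, 0]].
Characteristic polynomial det(A - λI) = λ^2 - 6λ + 10 = 0.
Eigenvalues λ = 3 ± i (complex conjugate pair).
For λ=3+i: an eigenvector is (-1,-2) - i(1,1) = (-1 - i, -2 - i).
A real fundamental pair from Re and Im of e^((3+i)t)v: X_1 = e^(3t)(cos(t)·(-1,-2) + sin(t)·(1,1)), X_2 = e^(3t)(sin(t)·(-1,-2) - cos(t)·(1,1)).
General solution: C_1X_1 + C_2X_2.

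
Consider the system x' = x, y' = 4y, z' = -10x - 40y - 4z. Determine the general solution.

Coefficient matrix A = [[1, 0, 0], [0, 4, 0], [-10, -40, -4]].
det(A - λI) = 0 gives eigenvalues λ = 1, 4, -4.
For λ=1: eigenvector (1,0,-2).
For λ=4: eigenvector (0,1,-5).
For λ=-4: eigenvector (0,0,1).
General solution: c_1e^(t)(1,0,-2) + c_2e^(4t)(0,1,-5) + c_3e^(-4t)(0,0,1).

x(t) = c_1e^(t), y(t) = c_2e^(4t), z(t) = -2c_1e^(t) - 5c_2e^(4t) + c_3e^(-4t)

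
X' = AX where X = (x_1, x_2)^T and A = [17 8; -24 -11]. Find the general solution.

x_1(t) = 2K_1e^(5t) - K_2e^(t), x_2(t) = -3K_1e^(5t) + 2K_2e^(t)

Coefficient matrix A = [[17, 8], [-24, -11]].
Characteristic polynomial det(A - λI) = λ^2 - 6λ + 5 = 0.
Eigenvalues λ = 5, 1.
For λ=5: (A-λI) row 1 is [12, 8], so an eigenvector is (2, -3).
For λ=1: (A-λI) row 1 is [16, 8], so an eigenvector is (-1, 2).
General solution: K_1e^(5t)(2,-3) + K_2e^(t)(-1,2).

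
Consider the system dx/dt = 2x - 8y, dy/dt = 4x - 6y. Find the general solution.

x(t) = c_1e^(-2t)sin(4t) - c_1e^(-2t)cos(4t) - c_2e^(-2t)sin(4t) - c_2e^(-2t)cos(4t), y(t) = -c_1e^(-2t)cos(4t) - c_2e^(-2t)sin(4t)

Coefficient matrix A = [[2, -8], [4, -6]].
Characteristic polynomial det(A - λI) = λ^2 + 4λ + 20 = 0.
Eigenvalues λ = -2 ± 4i (complex conjugate pair).
For λ=-2+4i: an eigenvector is (-1,-1) - i(1,0) = (-1 - i, -1).
A real fundamental pair from Re and Im of e^((-2+4i)t)v: X_1 = e^(-2t)(cos(4t)·(-1,-1) + sin(4t)·(1,0)), X_2 = e^(-2t)(sin(4t)·(-1,-1) - cos(4t)·(1,0)).
General solution: c_1X_1 + c_2X_2.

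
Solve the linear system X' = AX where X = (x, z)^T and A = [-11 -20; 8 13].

x(t) = -2K_1e^(t)sin(4t) - K_1e^(t)cos(4t) - K_2e^(t)sin(4t) + 2K_2e^(t)cos(4t), z(t) = K_1e^(t)sin(4t) + K_1e^(t)cos(4t) + K_2e^(t)sin(4t) - K_2e^(t)cos(4t)

Coefficient matrix A = [[-11, -20], [8, 13]].
Characteristic polynomial det(A - λI) = λ^2 - 2λ + 17 = 0.
Eigenvalues λ = 1 ± 4i (complex conjugate pair).
For λ=1+4i: an eigenvector is (-1,1) - i(-2,1) = (-1 + 2i, 1 - i).
A real fundamental pair from Re and Im of e^((1+4i)t)v: X_1 = e^(t)(cos(4t)·(-1,1) + sin(4t)·(-2,1)), X_2 = e^(t)(sin(4t)·(-1,1) - cos(4t)·(-2,1)).
General solution: K_1X_1 + K_2X_2.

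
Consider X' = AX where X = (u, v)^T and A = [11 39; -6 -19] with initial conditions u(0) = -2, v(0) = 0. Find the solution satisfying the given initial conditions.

u(t) = -10e^(-4t)sin(3t) - 2e^(-4t)cos(3t), v(t) = 4e^(-4t)sin(3t)

Coefficient matrix A = [[11, 39], [-6, -19]].
Characteristic polynomial det(A - λI) = λ^2 + 8λ + 25 = 0.
Eigenvalues λ = -4 ± 3i (complex conjugate pair).
For λ=-4+3i: an eigenvector is (2,-1) - i(-3,1) = (2 + 3i, -1 - i).
A real fundamental pair from Re and Im of e^((-4+3i)t)v: X_1 = e^(-4t)(cos(3t)·(2,-1) + sin(3t)·(-3,1)), X_2 = e^(-4t)(sin(3t)·(2,-1) - cos(3t)·(-3,1)).
General solution: C_1X_1 + C_2X_2.
Applying u(0)=-2, v(0)=0 gives C_1=2, C_2=-2.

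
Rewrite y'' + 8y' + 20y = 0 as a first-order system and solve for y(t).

Let x_1 = y, x_2 = y'. Then x_1' = x_2 and x_2' = -20x_1 - 8x_2.
A = [[0,1],[-20,-8]]; det(A-λI) = λ^2 + 8λ + 20.
Eigenvalues λ = -4 ± 2i.

y(t) = C_1e^(-4t)cos(2t) + C_2e^(-4t)sin(2t)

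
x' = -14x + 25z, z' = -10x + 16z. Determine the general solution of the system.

Coefficient matrix A = [[-14, 25], [-10, 16]].
Characteristic polynomial det(A - λI) = λ^2 - 2λ + 26 = 0.
Eigenvalues λ = 1 ± 5i (complex conjugate pair).
For λ=1+5i: an eigenvector is (2,1) - i(-1,-1) = (2 + i, 1 + i).
A real fundamental pair from Re and Im of e^((1+5i)t)v: X_1 = e^(t)(cos(5t)·(2,1) + sin(5t)·(-1,-1)), X_2 = e^(t)(sin(5t)·(2,1) - cos(5t)·(-1,-1)).
General solution: C_1X_1 + C_2X_2.

x(t) = -C_1e^(t)sin(5t) + 2C_1e^(t)cos(5t) + 2C_2e^(t)sin(5t) + C_2e^(t)cos(5t), z(t) = -C_1e^(t)sin(5t) + C_1e^(t)cos(5t) + C_2e^(t)sin(5t) + C_2e^(t)cos(5t)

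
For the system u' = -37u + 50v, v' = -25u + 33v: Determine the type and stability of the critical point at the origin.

stable spiral

A = [[-37,50],[-25,33]]; det(A-λI) = λ^2 + 4λ + 29.
λ = -2 ± 5i: negative real part.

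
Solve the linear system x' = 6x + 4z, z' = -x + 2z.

x(t) = -2K_1e^(4t) - 2K_2te^(4t) + K_2e^(4t), z(t) = K_1e^(4t) + K_2te^(4t) - K_2e^(4t)

Coefficient matrix A = [[6, 4], [-1, 2]].
Characteristic polynomial det(A - λI) = λ^2 - 8λ + 16 = 0.
Single eigenvalue λ = 4 with algebraic multiplicity 2.
Eigenvector v = (-2,1); generalized eigenvector w with (A-λI)w=v is (1,-1).
General solution: e^(4t)[K_1·v + K_2·(t·v + w)].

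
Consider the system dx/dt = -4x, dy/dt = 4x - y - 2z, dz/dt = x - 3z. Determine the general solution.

Coefficient matrix A = [[-4, 0, 0], [4, -1, -2], [1, 0, -3]].
det(A - λI) = 0 gives eigenvalues λ = -4, -1, -3.
For λ=-4: eigenvector (1,-2,-1).
For λ=-1: eigenvector (0,1,0).
For λ=-3: eigenvector (0,1,1).
General solution: K_1e^(-4t)(1,-2,-1) + K_2e^(-t)(0,1,0) + K_3e^(-3t)(0,1,1).

x(t) = K_1e^(-4t), y(t) = -2K_1e^(-4t) + K_2e^(-t) + K_3e^(-3t), z(t) = -K_1e^(-4t) + K_3e^(-3t)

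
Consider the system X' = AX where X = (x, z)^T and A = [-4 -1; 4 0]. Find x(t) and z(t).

Coefficient matrix A = [[-4, -1], [4, 0]].
Characteristic polynomial det(A - λI) = λ^2 + 4λ + 4 = 0.
Single eigenvalue λ = -2 with algebraic multiplicity 2.
Eigenvector v = (1,-2); generalized eigenvector w with (A-λI)w=v is (1,-3).
General solution: e^(-2t)[C_1·v + C_2·(t·v + w)].

x(t) = C_1e^(-2t) + C_2te^(-2t) + C_2e^(-2t), z(t) = -2C_1e^(-2t) - 2C_2te^(-2t) - 3C_2e^(-2t)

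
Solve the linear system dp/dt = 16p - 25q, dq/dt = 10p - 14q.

Coefficient matrix A = [[16, -25], [10, -14]].
Characteristic polynomial det(A - λI) = λ^2 - 2λ + 26 = 0.
Eigenvalues λ = 1 ± 5i (complex conjugate pair).
For λ=1+5i: an eigenvector is (2,1) - i(1,1) = (2 - i, 1 - i).
A real fundamental pair from Re and Im of e^((1+5i)t)v: X_1 = e^(t)(cos(5t)·(2,1) + sin(5t)·(1,1)), X_2 = e^(t)(sin(5t)·(2,1) - cos(5t)·(1,1)).
General solution: C_1X_1 + C_2X_2.

p(t) = C_1e^(t)sin(5t) + 2C_1e^(t)cos(5t) + 2C_2e^(t)sin(5t) - C_2e^(t)cos(5t), q(t) = C_1e^(t)sin(5t) + C_1e^(t)cos(5t) + C_2e^(t)sin(5t) - C_2e^(t)cos(5t)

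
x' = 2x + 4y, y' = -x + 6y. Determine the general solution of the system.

Coefficient matrix A = [[2, 4], [-1, 6]].
Characteristic polynomial det(A - λI) = λ^2 - 8λ + 16 = 0.
Single eigenvalue λ = 4 with algebraic multiplicity 2.
Eigenvector v = (2,1); generalized eigenvector w with (A-λI)w=v is (3,2).
General solution: e^(4t)[c_1·v + c_2·(t·v + w)].

x(t) = 2c_1e^(4t) + 2c_2te^(4t) + 3c_2e^(4t), y(t) = c_1e^(4t) + c_2te^(4t) + 2c_2e^(4t)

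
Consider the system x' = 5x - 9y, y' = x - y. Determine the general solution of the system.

Coefficient matrix A = [[5, -9], [1, -1]].
Characteristic polynomial det(A - λI) = λ^2 - 4λ + 4 = 0.
Single eigenvalue λ = 2 with algebraic multiplicity 2.
Eigenvector v = (3,1); generalized eigenvector w with (A-λI)w=v is (-2,-1).
General solution: e^(2t)[c_1·v + c_2·(t·v + w)].

x(t) = 3c_1e^(2t) + 3c_2te^(2t) - 2c_2e^(2t), y(t) = c_1e^(2t) + c_2te^(2t) - c_2e^(2t)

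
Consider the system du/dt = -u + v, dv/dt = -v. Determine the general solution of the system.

u(t) = K_1e^(-t) + K_2te^(-t) - 2K_2e^(-t), v(t) = K_2e^(-t)

Coefficient matrix A = [[-1, 1], [0, -1]].
Characteristic polynomial det(A - λI) = λ^2 + 2λ + 1 = 0.
Single eigenvalue λ = -1 with algebraic multiplicity 2.
Eigenvector v = (1,0); generalized eigenvector w with (A-λI)w=v is (-2,1).
General solution: e^(-t)[K_1·v + K_2·(t·v + w)].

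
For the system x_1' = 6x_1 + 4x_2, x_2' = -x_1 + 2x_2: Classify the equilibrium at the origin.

unstable improper node

A = [[6,4],[-1,2]]; det(A-λI) = λ^2 - 8λ + 16.
repeated λ = 4 with a single eigenvector.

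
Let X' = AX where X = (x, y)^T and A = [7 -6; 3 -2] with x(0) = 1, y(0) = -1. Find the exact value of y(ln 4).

A = [[7,-6],[3,-2]]; eigenvalues λ = 4, 1.
Eigenvectors: (-2,-1) for λ=4, (-1,-1) for λ=1.
From the initial condition, c_1 = -2, c_2 = 3.
y(ln 4) = (-2)(4^4)(-1) + (3)(4^1)(-1) = 500.

500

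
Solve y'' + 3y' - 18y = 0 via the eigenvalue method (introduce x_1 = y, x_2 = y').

Let x_1 = y, x_2 = y'. Then x_1' = x_2 and x_2' = 18x_1 - 3x_2.
A = [[0,1],[18,-3]]; det(A-λI) = λ^2 + 3λ - 18.
Eigenvalues λ = -6, 3 with eigenvectors (1,-6), (1,3).

y(t) = K_1e^(-6t) + K_2e^(3t)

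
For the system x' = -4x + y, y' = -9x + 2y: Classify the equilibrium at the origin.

A = [[-4,1],[-9,2]]; det(A-λI) = λ^2 + 2λ + 1.
repeated λ = -1 with a single eigenvector.

stable improper node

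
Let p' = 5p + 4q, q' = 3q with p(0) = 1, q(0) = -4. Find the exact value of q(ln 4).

A = [[5,4],[0,3]]; eigenvalues λ = 5, 3.
Eigenvectors: (1,0) for λ=5, (-2,1) for λ=3.
From the initial condition, c_1 = -7, c_2 = -4.
q(ln 4) = (-7)(4^5)(0) + (-4)(4^3)(1) = -256.

-256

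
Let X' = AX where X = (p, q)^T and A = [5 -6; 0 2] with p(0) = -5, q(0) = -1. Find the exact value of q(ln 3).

A = [[5,-6],[0,2]]; eigenvalues λ = 2, 5.
Eigenvectors: (-2,-1) for λ=2, (1,0) for λ=5.
From the initial condition, c_1 = 1, c_2 = -3.
q(ln 3) = (1)(3^2)(-1) + (-3)(3^5)(0) = -9.

-9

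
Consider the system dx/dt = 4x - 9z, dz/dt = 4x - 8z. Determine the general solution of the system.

x(t) = 3C_1e^(-2t) + 3C_2te^(-2t) + 2C_2e^(-2t), z(t) = 2C_1e^(-2t) + 2C_2te^(-2t) + C_2e^(-2t)

Coefficient matrix A = [[4, -9], [4, -8]].
Characteristic polynomial det(A - λI) = λ^2 + 4λ + 4 = 0.
Single eigenvalue λ = -2 with algebraic multiplicity 2.
Eigenvector v = (3,2); generalized eigenvector w with (A-λI)w=v is (2,1).
General solution: e^(-2t)[C_1·v + C_2·(t·v + w)].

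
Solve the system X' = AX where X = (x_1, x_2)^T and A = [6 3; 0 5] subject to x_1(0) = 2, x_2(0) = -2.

Coefficient matrix A = [[6, 3], [0, 5]].
Characteristic polynomial det(A - λI) = λ^2 - 11λ + 30 = 0.
Eigenvalues λ = 6, 5.
For λ=6: (A-λI) row 1 is [0, 3], so an eigenvector is (-1, 0).
For λ=5: (A-λI) row 1 is [1, 3], so an eigenvector is (3, -1).
General solution: c_1e^(6t)(-1,0) + c_2e^(5t)(3,-1).
Applying x_1(0)=2, x_2(0)=-2 gives c_1=4, c_2=2.

x_1(t) = -4e^(6t) + 6e^(5t), x_2(t) = -2e^(5t)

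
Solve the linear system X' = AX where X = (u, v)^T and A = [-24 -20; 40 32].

Coefficient matrix A = [[-24, -20], [40, 32]].
Characteristic polynomial det(A - λI) = λ^2 - 8λ + 32 = 0.
Eigenvalues λ = 4 ± 4i (complex conjugate pair).
For λ=4+4i: an eigenvector is (-1,1) - i(2,-3) = (-1 - 2i, 1 + 3i).
A real fundamental pair from Re and Im of e^((4+4i)t)v: X_1 = e^(4t)(cos(4t)·(-1,1) + sin(4t)·(2,-3)), X_2 = e^(4t)(sin(4t)·(-1,1) - cos(4t)·(2,-3)).
General solution: c_1X_1 + c_2X_2.

u(t) = 2c_1e^(4t)sin(4t) - c_1e^(4t)cos(4t) - c_2e^(4t)sin(4t) - 2c_2e^(4t)cos(4t), v(t) = -3c_1e^(4t)sin(4t) + c_1e^(4t)cos(4t) + c_2e^(4t)sin(4t) + 3c_2e^(4t)cos(4t)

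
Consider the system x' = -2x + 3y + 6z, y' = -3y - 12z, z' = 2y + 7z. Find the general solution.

x(t) = c_1e^(t) + c_2e^(-2t), y(t) = 3c_1e^(t) - 2c_3e^(3t), z(t) = -c_1e^(t) + c_3e^(3t)

Coefficient matrix A = [[-2, 3, 6], [0, -3, -12], [0, 2, 7]].
det(A - λI) = 0 gives eigenvalues λ = 1, -2, 3.
For λ=1: eigenvector (1,3,-1).
For λ=-2: eigenvector (1,0,0).
For λ=3: eigenvector (0,-2,1).
General solution: c_1e^(t)(1,3,-1) + c_2e^(-2t)(1,0,0) + c_3e^(3t)(0,-2,1).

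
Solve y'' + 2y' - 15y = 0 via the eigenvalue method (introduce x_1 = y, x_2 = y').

Let x_1 = y, x_2 = y'. Then x_1' = x_2 and x_2' = 15x_1 - 2x_2.
A = [[0,1],[15,-2]]; det(A-λI) = λ^2 + 2λ - 15.
Eigenvalues λ = -5, 3 with eigenvectors (1,-5), (1,3).

y(t) = K_1e^(-5t) + K_2e^(3t)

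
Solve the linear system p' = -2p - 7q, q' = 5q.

Coefficient matrix A = [[-2, -7], [0, 5]].
Characteristic polynomial det(A - λI) = λ^2 - 3λ - 10 = 0.
Eigenvalues λ = -2, 5.
For λ=-2: (A-λI) row 1 is [0, -7], so an eigenvector is (1, 0).
For λ=5: (A-λI) row 1 is [-7, -7], so an eigenvector is (-1, 1).
General solution: C_1e^(-2t)(1,0) + C_2e^(5t)(-1,1).

p(t) = C_1e^(-2t) - C_2e^(5t), q(t) = C_2e^(5t)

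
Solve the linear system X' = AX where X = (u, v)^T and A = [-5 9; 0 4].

u(t) = C_1e^(4t) - C_2e^(-5t), v(t) = C_1e^(4t)

Coefficient matrix A = [[-5, 9], [0, 4]].
Characteristic polynomial det(A - λI) = λ^2 + λ - 20 = 0.
Eigenvalues λ = 4, -5.
For λ=4: (A-λI) row 1 is [-9, 9], so an eigenvector is (1, 1).
For λ=-5: (A-λI) row 1 is [0, 9], so an eigenvector is (-1, 0).
General solution: C_1e^(4t)(1,1) + C_2e^(-5t)(-1,0).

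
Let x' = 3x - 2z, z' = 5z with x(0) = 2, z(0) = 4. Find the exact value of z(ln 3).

A = [[3,-2],[0,5]]; eigenvalues λ = 5, 3.
Eigenvectors: (-1,1) for λ=5, (-1,0) for λ=3.
From the initial condition, c_1 = 4, c_2 = -6.
z(ln 3) = (4)(3^5)(1) + (-6)(3^3)(0) = 972.

972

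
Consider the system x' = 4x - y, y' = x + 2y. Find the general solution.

Coefficient matrix A = [[4, -1], [1, 2]].
Characteristic polynomial det(A - λI) = λ^2 - 6λ + 9 = 0.
Single eigenvalue λ = 3 with algebraic multiplicity 2.
Eigenvector v = (1,1); generalized eigenvector w with (A-λI)w=v is (3,2).
General solution: e^(3t)[C_1·v + C_2·(t·v + w)].

x(t) = C_1e^(3t) + C_2te^(3t) + 3C_2e^(3t), y(t) = C_1e^(3t) + C_2te^(3t) + 2C_2e^(3t)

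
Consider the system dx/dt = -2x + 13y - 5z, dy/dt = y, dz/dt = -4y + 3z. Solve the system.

x(t) = K_1e^(3t) + K_2e^(t) + K_3e^(-2t), y(t) = K_2e^(t), z(t) = -K_1e^(3t) + 2K_2e^(t)

Coefficient matrix A = [[-2, 13, -5], [0, 1, 0], [0, -4, 3]].
det(A - λI) = 0 gives eigenvalues λ = 3, 1, -2.
For λ=3: eigenvector (1,0,-1).
For λ=1: eigenvector (1,1,2).
For λ=-2: eigenvector (1,0,0).
General solution: K_1e^(3t)(1,0,-1) + K_2e^(t)(1,1,2) + K_3e^(-2t)(1,0,0).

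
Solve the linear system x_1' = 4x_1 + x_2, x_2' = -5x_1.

x_1(t) = -c_1e^(2t)sin(t) + c_2e^(2t)cos(t), x_2(t) = 2c_1e^(2t)sin(t) - c_1e^(2t)cos(t) - c_2e^(2t)sin(t) - 2c_2e^(2t)cos(t)

Coefficient matrix A = [[4, 1], [-5, 0]].
Characteristic polynomial det(A - λI) = λ^2 - 4λ + 5 = 0.
Eigenvalues λ = 2 ± i (complex conjugate pair).
For λ=2+i: an eigenvector is (0,-1) - i(-1,2) = (0 + i, -1 - 2i).
A real fundamental pair from Re and Im of e^((2+i)t)v: X_1 = e^(2t)(cos(t)·(0,-1) + sin(t)·(-1,2)), X_2 = e^(2t)(sin(t)·(0,-1) - cos(t)·(-1,2)).
General solution: c_1X_1 + c_2X_2.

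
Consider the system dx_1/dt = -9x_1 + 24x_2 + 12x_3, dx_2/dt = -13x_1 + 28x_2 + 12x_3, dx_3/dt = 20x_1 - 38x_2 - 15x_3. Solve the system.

Coefficient matrix A = [[-9, 24, 12], [-13, 28, 12], [20, -38, -15]].
det(A - λI) = 0 gives eigenvalues λ = 3, 4, -3.
For λ=3: eigenvector (1,1,-1).
For λ=4: eigenvector (0,1,-2).
For λ=-3: eigenvector (-2,-2,3).
General solution: C_1e^(3t)(1,1,-1) + C_2e^(4t)(0,1,-2) + C_3e^(-3t)(-2,-2,3).

x_1(t) = C_1e^(3t) - 2C_3e^(-3t), x_2(t) = C_1e^(3t) + C_2e^(4t) - 2C_3e^(-3t), x_3(t) = -C_1e^(3t) - 2C_2e^(4t) + 3C_3e^(-3t)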